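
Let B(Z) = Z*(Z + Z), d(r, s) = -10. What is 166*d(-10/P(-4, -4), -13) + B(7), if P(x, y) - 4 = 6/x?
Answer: -1562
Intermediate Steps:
P(x, y) = 4 + 6/x
B(Z) = 2*Z**2 (B(Z) = Z*(2*Z) = 2*Z**2)
166*d(-10/P(-4, -4), -13) + B(7) = 166*(-10) + 2*7**2 = -1660 + 2*49 = -1660 + 98 = -1562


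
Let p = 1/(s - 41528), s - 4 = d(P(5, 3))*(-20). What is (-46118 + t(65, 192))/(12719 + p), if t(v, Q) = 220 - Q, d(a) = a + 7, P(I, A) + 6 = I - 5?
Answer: -382952592/105679627 ≈ -3.6237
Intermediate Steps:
P(I, A) = -11 + I (P(I, A) = -6 + (I - 5) = -6 + (-5 + I) = -11 + I)
d(a) = 7 + a
s = -16 (s = 4 + (7 + (-11 + 5))*(-20) = 4 + (7 - 6)*(-20) = 4 + 1*(-20) = 4 - 20 = -16)
p = -1/41544 (p = 1/(-16 - 41528) = 1/(-41544) = -1/41544 ≈ -2.4071e-5)
(-46118 + t(65, 192))/(12719 + p) = (-46118 + (220 - 1*192))/(12719 - 1/41544) = (-46118 + (220 - 192))/(528398135/41544) = (-46118 + 28)*(41544/528398135) = -46090*41544/528398135 = -382952592/105679627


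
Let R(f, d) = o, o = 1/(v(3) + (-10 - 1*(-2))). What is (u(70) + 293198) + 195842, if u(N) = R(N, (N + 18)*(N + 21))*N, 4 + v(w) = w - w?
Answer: 2934205/6 ≈ 4.8903e+5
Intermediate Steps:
v(w) = -4 (v(w) = -4 + (w - w) = -4 + 0 = -4)
o = -1/12 (o = 1/(-4 + (-10 - 1*(-2))) = 1/(-4 + (-10 + 2)) = 1/(-4 - 8) = 1/(-12) = -1/12 ≈ -0.083333)
R(f, d) = -1/12
u(N) = -N/12
(u(70) + 293198) + 195842 = (-1/12*70 + 293198) + 195842 = (-35/6 + 293198) + 195842 = 1759153/6 + 195842 = 2934205/6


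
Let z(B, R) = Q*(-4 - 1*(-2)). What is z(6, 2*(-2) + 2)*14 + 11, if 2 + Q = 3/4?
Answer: 46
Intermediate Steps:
Q = -5/4 (Q = -2 + 3/4 = -2 + 3*(¼) = -2 + ¾ = -5/4 ≈ -1.2500)
z(B, R) = 5/2 (z(B, R) = -5*(-4 - 1*(-2))/4 = -5*(-4 + 2)/4 = -5/4*(-2) = 5/2)
z(6, 2*(-2) + 2)*14 + 11 = (5/2)*14 + 11 = 35 + 11 = 46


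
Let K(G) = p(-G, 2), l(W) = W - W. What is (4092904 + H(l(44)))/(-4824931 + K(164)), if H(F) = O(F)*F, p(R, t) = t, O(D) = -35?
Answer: -4092904/4824929 ≈ -0.84828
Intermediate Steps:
l(W) = 0
H(F) = -35*F
K(G) = 2
(4092904 + H(l(44)))/(-4824931 + K(164)) = (4092904 - 35*0)/(-4824931 + 2) = (4092904 + 0)/(-4824929) = 4092904*(-1/4824929) = -4092904/4824929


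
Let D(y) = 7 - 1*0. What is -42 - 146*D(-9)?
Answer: -1064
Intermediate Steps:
D(y) = 7 (D(y) = 7 + 0 = 7)
-42 - 146*D(-9) = -42 - 146*7 = -42 - 1022 = -1064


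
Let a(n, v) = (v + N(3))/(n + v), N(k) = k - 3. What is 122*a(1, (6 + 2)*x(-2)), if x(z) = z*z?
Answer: 3904/33 ≈ 118.30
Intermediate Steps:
N(k) = -3 + k
x(z) = z²
a(n, v) = v/(n + v) (a(n, v) = (v + (-3 + 3))/(n + v) = (v + 0)/(n + v) = v/(n + v))
122*a(1, (6 + 2)*x(-2)) = 122*(((6 + 2)*(-2)²)/(1 + (6 + 2)*(-2)²)) = 122*((8*4)/(1 + 8*4)) = 122*(32/(1 + 32)) = 122*(32/33) = 3904/33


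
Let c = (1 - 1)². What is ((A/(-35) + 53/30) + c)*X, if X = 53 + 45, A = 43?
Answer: 791/15 ≈ 52.733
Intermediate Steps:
X = 98
c = 0 (c = 0² = 0)
((A/(-35) + 53/30) + c)*X = ((43/(-35) + 53/30) + 0)*98 = ((43*(-1/35) + 53*(1/30)) + 0)*98 = ((-43/35 + 53/30) + 0)*98 = (113/210 + 0)*98 = (113/210)*98 = 791/15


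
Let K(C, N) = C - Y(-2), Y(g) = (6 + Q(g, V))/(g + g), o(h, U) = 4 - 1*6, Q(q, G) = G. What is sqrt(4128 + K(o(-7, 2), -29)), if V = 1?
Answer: sqrt(16511)/2 ≈ 64.248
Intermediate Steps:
o(h, U) = -2 (o(h, U) = 4 - 6 = -2)
Y(g) = 7/(2*g) (Y(g) = (6 + 1)/(g + g) = 7/((2*g)) = 7*(1/(2*g)) = 7/(2*g))
K(C, N) = 7/4 + C (K(C, N) = C - 7/(2*(-2)) = C - 7*(-1)/(2*2) = C - 1*(-7/4) = C + 7/4 = 7/4 + C)
sqrt(4128 + K(o(-7, 2), -29)) = sqrt(4128 + (7/4 - 2)) = sqrt(4128 - 1/4) = sqrt(16511/4) = sqrt(16511)/2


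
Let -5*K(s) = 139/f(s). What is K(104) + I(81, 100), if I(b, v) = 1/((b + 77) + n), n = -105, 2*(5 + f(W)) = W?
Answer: -7132/12455 ≈ -0.57262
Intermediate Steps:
f(W) = -5 + W/2
K(s) = -139/(5*(-5 + s/2))
I(b, v) = 1/(-28 + b) (I(b, v) = 1/((b + 77) - 105) = 1/((77 + b) - 105) = 1/(-28 + b))
K(104) + I(81, 100) = -278/(-50 + 5*104) + 1/(-28 + 81) = -278/(-50 + 520) + 1/53 = -278/470 + 1/53 = -278*1/470 + 1/53 = -139/235 + 1/53 = -7132/12455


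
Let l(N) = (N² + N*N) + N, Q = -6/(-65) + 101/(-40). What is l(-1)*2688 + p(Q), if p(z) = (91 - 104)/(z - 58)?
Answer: 16895432/6285 ≈ 2688.2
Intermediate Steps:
Q = -253/104 (Q = -6*(-1/65) + 101*(-1/40) = 6/65 - 101/40 = -253/104 ≈ -2.4327)
l(N) = N + 2*N² (l(N) = (N² + N²) + N = 2*N² + N = N + 2*N²)
p(z) = -13/(-58 + z)
l(-1)*2688 + p(Q) = -(1 + 2*(-1))*2688 - 13/(-58 - 253/104) = -(1 - 2)*2688 - 13/(-6285/104) = -1*(-1)*2688 - 13*(-104/6285) = 1*2688 + 1352/6285 = 2688 + 1352/6285 = 16895432/6285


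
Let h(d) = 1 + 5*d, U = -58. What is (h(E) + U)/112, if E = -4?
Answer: -11/16 ≈ -0.68750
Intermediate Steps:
(h(E) + U)/112 = ((1 + 5*(-4)) - 58)/112 = ((1 - 20) - 58)*(1/112) = (-19 - 58)*(1/112) = -77*1/112 = -11/16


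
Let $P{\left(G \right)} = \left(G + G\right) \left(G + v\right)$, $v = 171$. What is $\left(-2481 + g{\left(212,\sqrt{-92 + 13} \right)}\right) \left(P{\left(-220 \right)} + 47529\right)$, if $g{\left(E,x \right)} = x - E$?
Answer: $-186056677 + 69089 i \sqrt{79} \approx -1.8606 \cdot 10^{8} + 6.1408 \cdot 10^{5} i$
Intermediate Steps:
$P{\left(G \right)} = 2 G \left(171 + G\right)$ ($P{\left(G \right)} = \left(G + G\right) \left(G + 171\right) = 2 G \left(171 + G\right)$)
$\left(-2481 + g{\left(212,\sqrt{-92 + 13} \right)}\right) \left(P{\left(-220 \right)} + 47529\right) = \left(-2481 + \left(\sqrt{-92 + 13} - 212\right)\right) \left(2 \left(-220\right) \left(171 - 220\right) + 47529\right) = \left(-2481 - \left(212 - \sqrt{-79}\right)\right) \left(2 \left(-220\right) \left(-49\right) + 47529\right) = \left(-2481 - \left(212 - i \sqrt{79}\right)\right) \left(21560 + 47529\right) = \left(-2481 - \left(212 - i \sqrt{79}\right)\right) 69089 = \left(-2693 + i \sqrt{79}\right) 69089 = -186056677 + 69089 i \sqrt{79}$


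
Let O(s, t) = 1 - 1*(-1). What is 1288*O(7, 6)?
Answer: 2576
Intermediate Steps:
O(s, t) = 2 (O(s, t) = 1 + 1 = 2)
1288*O(7, 6) = 1288*2 = 2576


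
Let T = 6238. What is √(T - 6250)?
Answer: 2*I*√3 ≈ 3.4641*I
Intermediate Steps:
√(T - 6250) = √(6238 - 6250) = √(-12) = 2*I*√3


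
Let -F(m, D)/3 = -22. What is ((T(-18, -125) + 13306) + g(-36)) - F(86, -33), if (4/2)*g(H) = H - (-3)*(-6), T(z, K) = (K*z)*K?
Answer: -268037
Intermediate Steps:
T(z, K) = z*K²
F(m, D) = 66 (F(m, D) = -3*(-22) = 66)
g(H) = -9 + H/2 (g(H) = (H - (-3)*(-6))/2 = (H - 1*18)/2 = (H - 18)/2 = (-18 + H)/2 = -9 + H/2)
((T(-18, -125) + 13306) + g(-36)) - F(86, -33) = ((-18*(-125)² + 13306) + (-9 + (½)*(-36))) - 1*66 = ((-18*15625 + 13306) + (-9 - 18)) - 66 = ((-281250 + 13306) - 27) - 66 = (-267944 - 27) - 66 = -267971 - 66 = -268037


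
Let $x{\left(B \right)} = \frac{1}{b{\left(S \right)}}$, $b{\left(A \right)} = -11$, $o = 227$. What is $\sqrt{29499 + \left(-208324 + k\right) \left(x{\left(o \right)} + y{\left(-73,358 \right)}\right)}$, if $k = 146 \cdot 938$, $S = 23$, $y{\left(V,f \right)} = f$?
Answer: $\frac{i \sqrt{3087511053}}{11} \approx 5051.4 i$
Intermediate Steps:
$x{\left(B \right)} = - \frac{1}{11}$ ($x{\left(B \right)} = \frac{1}{-11} = - \frac{1}{11}$)
$k = 136948$
$\sqrt{29499 + \left(-208324 + k\right) \left(x{\left(o \right)} + y{\left(-73,358 \right)}\right)} = \sqrt{29499 + \left(-208324 + 136948\right) \left(- \frac{1}{11} + 358\right)} = \sqrt{29499 - \frac{281007312}{11}} = \sqrt{- \frac{280682823}{11}} = \frac{i \sqrt{3087511053}}{11}$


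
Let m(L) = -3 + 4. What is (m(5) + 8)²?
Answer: 81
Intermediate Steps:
m(L) = 1
(m(5) + 8)² = (1 + 8)² = 9² = 81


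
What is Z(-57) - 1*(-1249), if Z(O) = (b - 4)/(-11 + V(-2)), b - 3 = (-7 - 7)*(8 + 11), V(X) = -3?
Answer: 17753/14 ≈ 1268.1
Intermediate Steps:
b = -263 (b = 3 + (-7 - 7)*(8 + 11) = 3 - 14*19 = 3 - 266 = -263)
Z(O) = 267/14 (Z(O) = (-263 - 4)/(-11 - 3) = -267/(-14) = -267*(-1/14) = 267/14)
Z(-57) - 1*(-1249) = 267/14 - 1*(-1249) = 267/14 + 1249 = 17753/14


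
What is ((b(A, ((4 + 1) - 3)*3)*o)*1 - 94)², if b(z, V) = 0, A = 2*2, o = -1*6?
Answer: 8836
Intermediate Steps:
o = -6
A = 4
((b(A, ((4 + 1) - 3)*3)*o)*1 - 94)² = ((0*(-6))*1 - 94)² = (0*1 - 94)² = (0 - 94)² = (-94)² = 8836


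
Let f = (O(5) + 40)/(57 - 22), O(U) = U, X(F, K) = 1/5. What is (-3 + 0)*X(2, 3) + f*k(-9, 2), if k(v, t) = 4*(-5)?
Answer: -921/35 ≈ -26.314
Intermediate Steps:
X(F, K) = ⅕
k(v, t) = -20
f = 9/7 (f = (5 + 40)/(57 - 22) = 45/35 = 45*(1/35) = 9/7 ≈ 1.2857)
(-3 + 0)*X(2, 3) + f*k(-9, 2) = (-3 + 0)*(⅕) + (9/7)*(-20) = -3*⅕ - 180/7 = -⅗ - 180/7 = -921/35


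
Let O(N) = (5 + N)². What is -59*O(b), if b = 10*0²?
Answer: -1475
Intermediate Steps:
b = 0 (b = 10*0 = 0)
-59*O(b) = -59*(5 + 0)² = -59*5² = -59*25 = -1475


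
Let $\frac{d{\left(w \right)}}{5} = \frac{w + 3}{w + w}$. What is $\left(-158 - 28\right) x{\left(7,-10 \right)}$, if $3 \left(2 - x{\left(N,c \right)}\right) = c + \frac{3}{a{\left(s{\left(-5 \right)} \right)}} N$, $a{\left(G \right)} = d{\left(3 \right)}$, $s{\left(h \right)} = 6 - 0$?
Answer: $- \frac{3658}{5} \approx -731.6$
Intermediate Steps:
$s{\left(h \right)} = 6$ ($s{\left(h \right)} = 6 + 0 = 6$)
$d{\left(w \right)} = \frac{5 \left(3 + w\right)}{2 w}$ ($d{\left(w \right)} = 5 \frac{w + 3}{w + w} = 5 \frac{3 + w}{2 w} = \frac{5 \left(3 + w\right)}{2 w}$)
$a{\left(G \right)} = 5$ ($a{\left(G \right)} = \frac{5 \left(3 + 3\right)}{2 \cdot 3} = \frac{5}{2} \cdot \frac{1}{3} \cdot 6 = 5$)
$x{\left(N,c \right)} = 2 - \frac{c}{3} - \frac{N}{5}$ ($x{\left(N,c \right)} = 2 - \frac{c + \frac{3}{5} N}{3} = 2 - \frac{c + 3 \cdot \frac{1}{5} N}{3} = 2 - \frac{c + \frac{3 N}{5}}{3} = 2 - \left(\frac{c}{3} + \frac{N}{5}\right) = 2 - \frac{c}{3} - \frac{N}{5}$)
$\left(-158 - 28\right) x{\left(7,-10 \right)} = \left(-158 - 28\right) \left(2 - - \frac{10}{3} - \frac{7}{5}\right) = - 186 \left(2 + \frac{10}{3} - \frac{7}{5}\right) = \left(-186\right) \frac{59}{15} = - \frac{3658}{5}$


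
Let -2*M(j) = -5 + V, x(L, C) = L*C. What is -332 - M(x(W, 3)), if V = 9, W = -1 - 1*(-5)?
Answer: -330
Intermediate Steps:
W = 4 (W = -1 + 5 = 4)
x(L, C) = C*L
M(j) = -2 (M(j) = -(-5 + 9)/2 = -½*4 = -2)
-332 - M(x(W, 3)) = -332 - 1*(-2) = -332 + 2 = -330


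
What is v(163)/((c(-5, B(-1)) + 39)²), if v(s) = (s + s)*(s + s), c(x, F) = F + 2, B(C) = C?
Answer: 26569/400 ≈ 66.422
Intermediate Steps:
c(x, F) = 2 + F
v(s) = 4*s² (v(s) = (2*s)*(2*s) = 4*s²)
v(163)/((c(-5, B(-1)) + 39)²) = (4*163²)/(((2 - 1) + 39)²) = (4*26569)/((1 + 39)²) = 106276/(40²) = 106276/1600 = 106276*(1/1600) = 26569/400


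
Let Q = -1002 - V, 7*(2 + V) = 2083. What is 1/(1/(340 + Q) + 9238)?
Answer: 6703/61922307 ≈ 0.00010825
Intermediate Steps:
V = 2069/7 (V = -2 + (⅐)*2083 = -2 + 2083/7 = 2069/7 ≈ 295.57)
Q = -9083/7 (Q = -1002 - 1*2069/7 = -1002 - 2069/7 = -9083/7 ≈ -1297.6)
1/(1/(340 + Q) + 9238) = 1/(1/(340 - 9083/7) + 9238) = 1/(1/(-6703/7) + 9238) = 1/(-7/6703 + 9238) = 1/(61922307/6703) = 6703/61922307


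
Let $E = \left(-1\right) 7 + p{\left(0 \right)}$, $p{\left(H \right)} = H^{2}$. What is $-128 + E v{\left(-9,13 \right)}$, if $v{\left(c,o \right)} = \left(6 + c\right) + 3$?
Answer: $-128$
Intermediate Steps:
$v{\left(c,o \right)} = 9 + c$
$E = -7$ ($E = \left(-1\right) 7 + 0^{2} = -7 + 0 = -7$)
$-128 + E v{\left(-9,13 \right)} = -128 - 7 \left(9 - 9\right) = -128 - 0 = -128 + 0 = -128$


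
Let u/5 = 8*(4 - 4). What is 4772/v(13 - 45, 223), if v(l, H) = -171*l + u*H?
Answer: 1193/1368 ≈ 0.87208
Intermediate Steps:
u = 0 (u = 5*(8*(4 - 4)) = 5*(8*0) = 5*0 = 0)
v(l, H) = -171*l (v(l, H) = -171*l + 0*H = -171*l + 0 = -171*l)
4772/v(13 - 45, 223) = 4772/((-171*(13 - 45))) = 4772/((-171*(-32))) = 4772/5472 = 4772*(1/5472) = 1193/1368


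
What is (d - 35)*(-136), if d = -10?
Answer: 6120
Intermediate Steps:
(d - 35)*(-136) = (-10 - 35)*(-136) = -45*(-136) = 6120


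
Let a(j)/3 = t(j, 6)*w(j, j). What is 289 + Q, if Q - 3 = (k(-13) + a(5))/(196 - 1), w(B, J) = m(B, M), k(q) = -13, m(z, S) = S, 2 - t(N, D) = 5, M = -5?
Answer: 56972/195 ≈ 292.16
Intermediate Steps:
t(N, D) = -3 (t(N, D) = 2 - 1*5 = 2 - 5 = -3)
w(B, J) = -5
a(j) = 45 (a(j) = 3*(-3*(-5)) = 3*15 = 45)
Q = 617/195 (Q = 3 + (-13 + 45)/(196 - 1) = 3 + 32/195 = 617/195 ≈ 3.1641)
289 + Q = 289 + 617/195 = 56972/195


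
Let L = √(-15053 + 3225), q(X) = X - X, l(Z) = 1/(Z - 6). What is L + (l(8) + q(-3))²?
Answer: ¼ + 2*I*√2957 ≈ 0.25 + 108.76*I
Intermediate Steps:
l(Z) = 1/(-6 + Z)
q(X) = 0
L = 2*I*√2957 (L = √(-11828) = 2*I*√2957 ≈ 108.76*I)
L + (l(8) + q(-3))² = 2*I*√2957 + (1/(-6 + 8) + 0)² = 2*I*√2957 + (1/2 + 0)² = 2*I*√2957 + (½ + 0)² = 2*I*√2957 + (½)² = 2*I*√2957 + ¼ = ¼ + 2*I*√2957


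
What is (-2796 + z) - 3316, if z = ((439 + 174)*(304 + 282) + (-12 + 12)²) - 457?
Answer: 352649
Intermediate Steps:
z = 358761 (z = (613*586 + 0²) - 457 = (359218 + 0) - 457 = 359218 - 457 = 358761)
(-2796 + z) - 3316 = (-2796 + 358761) - 3316 = 355965 - 3316 = 352649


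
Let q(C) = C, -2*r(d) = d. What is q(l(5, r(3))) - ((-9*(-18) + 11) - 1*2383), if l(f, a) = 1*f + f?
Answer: 2220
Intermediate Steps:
r(d) = -d/2
l(f, a) = 2*f (l(f, a) = f + f = 2*f)
q(l(5, r(3))) - ((-9*(-18) + 11) - 1*2383) = 2*5 - ((-9*(-18) + 11) - 1*2383) = 10 - ((162 + 11) - 2383) = 10 - (173 - 2383) = 10 - 1*(-2210) = 10 + 2210 = 2220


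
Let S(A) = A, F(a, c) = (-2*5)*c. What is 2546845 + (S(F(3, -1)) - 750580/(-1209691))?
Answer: 3080908322385/1209691 ≈ 2.5469e+6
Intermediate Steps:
F(a, c) = -10*c
2546845 + (S(F(3, -1)) - 750580/(-1209691)) = 2546845 + (-10*(-1) - 750580/(-1209691)) = 2546845 + (10 - 750580*(-1/1209691)) = 2546845 + (10 + 750580/1209691) = 2546845 + 12847490/1209691 = 3080908322385/1209691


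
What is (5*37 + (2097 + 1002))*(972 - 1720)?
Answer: -2456432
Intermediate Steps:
(5*37 + (2097 + 1002))*(972 - 1720) = (185 + 3099)*(-748) = 3284*(-748) = -2456432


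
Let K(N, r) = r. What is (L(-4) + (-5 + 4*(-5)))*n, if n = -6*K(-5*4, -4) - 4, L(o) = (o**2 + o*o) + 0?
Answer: 140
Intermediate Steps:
L(o) = 2*o**2 (L(o) = (o**2 + o**2) + 0 = 2*o**2 + 0 = 2*o**2)
n = 20 (n = -6*(-4) - 4 = 24 - 4 = 20)
(L(-4) + (-5 + 4*(-5)))*n = (2*(-4)**2 + (-5 + 4*(-5)))*20 = (2*16 + (-5 - 20))*20 = (32 - 25)*20 = 7*20 = 140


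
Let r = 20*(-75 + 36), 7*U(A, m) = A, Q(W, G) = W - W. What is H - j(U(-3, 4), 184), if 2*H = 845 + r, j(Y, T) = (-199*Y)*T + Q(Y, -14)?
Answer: -219241/14 ≈ -15660.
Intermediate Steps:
Q(W, G) = 0
U(A, m) = A/7
r = -780 (r = 20*(-39) = -780)
j(Y, T) = -199*T*Y (j(Y, T) = (-199*Y)*T + 0 = -199*T*Y + 0 = -199*T*Y)
H = 65/2 (H = (845 - 780)/2 = (½)*65 = 65/2 ≈ 32.500)
H - j(U(-3, 4), 184) = 65/2 - (-199)*184*(⅐)*(-3) = 65/2 - (-199)*184*(-3)/7 = 65/2 - 1*109848/7 = 65/2 - 109848/7 = -219241/14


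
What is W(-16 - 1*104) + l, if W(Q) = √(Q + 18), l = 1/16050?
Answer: 1/16050 + I*√102 ≈ 6.2305e-5 + 10.1*I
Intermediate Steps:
l = 1/16050 ≈ 6.2305e-5
W(Q) = √(18 + Q)
W(-16 - 1*104) + l = √(18 + (-16 - 1*104)) + 1/16050 = √(18 + (-16 - 104)) + 1/16050 = √(18 - 120) + 1/16050 = √(-102) + 1/16050 = I*√102 + 1/16050 = 1/16050 + I*√102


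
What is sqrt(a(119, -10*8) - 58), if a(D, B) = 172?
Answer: sqrt(114) ≈ 10.677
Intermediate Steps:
sqrt(a(119, -10*8) - 58) = sqrt(172 - 58) = sqrt(114)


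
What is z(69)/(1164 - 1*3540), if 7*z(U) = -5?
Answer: 5/16632 ≈ 0.00030063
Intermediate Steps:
z(U) = -5/7 (z(U) = (⅐)*(-5) = -5/7)
z(69)/(1164 - 1*3540) = -5/(7*(1164 - 1*3540)) = -5/(7*(1164 - 3540)) = -5/7/(-2376) = -5/7*(-1/2376) = 5/16632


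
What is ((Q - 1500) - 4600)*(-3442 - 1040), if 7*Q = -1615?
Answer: 198619830/7 ≈ 2.8374e+7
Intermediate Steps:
Q = -1615/7 (Q = (1/7)*(-1615) = -1615/7 ≈ -230.71)
((Q - 1500) - 4600)*(-3442 - 1040) = ((-1615/7 - 1500) - 4600)*(-3442 - 1040) = (-12115/7 - 4600)*(-4482) = -44315/7*(-4482) = 198619830/7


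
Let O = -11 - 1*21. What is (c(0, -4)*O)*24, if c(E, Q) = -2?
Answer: 1536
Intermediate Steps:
O = -32 (O = -11 - 21 = -32)
(c(0, -4)*O)*24 = -2*(-32)*24 = 64*24 = 1536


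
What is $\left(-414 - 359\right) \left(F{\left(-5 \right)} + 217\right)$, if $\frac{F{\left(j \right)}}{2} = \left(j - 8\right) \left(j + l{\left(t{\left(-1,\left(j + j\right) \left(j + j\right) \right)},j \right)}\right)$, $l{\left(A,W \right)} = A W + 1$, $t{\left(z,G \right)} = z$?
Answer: $-147643$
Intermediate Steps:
$l{\left(A,W \right)} = 1 + A W$
$F{\left(j \right)} = -16 + 2 j$ ($F{\left(j \right)} = 2 \left(j - 8\right) \left(j - \left(-1 + j\right)\right) = 2 \left(-8 + j\right) 1 = 2 \left(-8 + j\right) = -16 + 2 j$)
$\left(-414 - 359\right) \left(F{\left(-5 \right)} + 217\right) = \left(-414 - 359\right) \left(\left(-16 + 2 \left(-5\right)\right) + 217\right) = - 773 \left(\left(-16 - 10\right) + 217\right) = - 773 \left(-26 + 217\right) = \left(-773\right) 191 = -147643$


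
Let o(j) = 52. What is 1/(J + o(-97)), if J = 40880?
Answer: 1/40932 ≈ 2.4431e-5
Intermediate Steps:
1/(J + o(-97)) = 1/(40880 + 52) = 1/40932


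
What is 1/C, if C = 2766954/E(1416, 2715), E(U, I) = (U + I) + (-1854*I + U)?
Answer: -1676021/922318 ≈ -1.8172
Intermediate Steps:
E(U, I) = -1853*I + 2*U (E(U, I) = (I + U) + (U - 1854*I) = -1853*I + 2*U)
C = -922318/1676021 (C = 2766954/(-1853*2715 + 2*1416) = 2766954/(-5030895 + 2832) = 2766954/(-5028063) = 2766954*(-1/5028063) = -922318/1676021 ≈ -0.55030)
1/C = 1/(-922318/1676021) = -1676021/922318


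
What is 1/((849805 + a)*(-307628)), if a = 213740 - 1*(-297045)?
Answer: -1/418555580520 ≈ -2.3892e-12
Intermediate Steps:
a = 510785 (a = 213740 + 297045 = 510785)
1/((849805 + a)*(-307628)) = 1/((849805 + 510785)*(-307628)) = -1/307628/1360590 = (1/1360590)*(-1/307628) = -1/418555580520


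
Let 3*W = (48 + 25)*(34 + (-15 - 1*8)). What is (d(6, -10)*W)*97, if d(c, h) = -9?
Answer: -233673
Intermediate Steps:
W = 803/3 (W = ((48 + 25)*(34 + (-15 - 1*8)))/3 = (73*(34 + (-15 - 8)))/3 = (73*(34 - 23))/3 = (73*11)/3 = (1/3)*803 = 803/3 ≈ 267.67)
(d(6, -10)*W)*97 = -9*803/3*97 = -2409*97 = -233673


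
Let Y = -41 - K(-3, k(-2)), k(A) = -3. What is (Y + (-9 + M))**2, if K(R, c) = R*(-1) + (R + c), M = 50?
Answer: 9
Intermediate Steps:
K(R, c) = c (K(R, c) = -R + (R + c) = c)
Y = -38 (Y = -41 - 1*(-3) = -41 + 3 = -38)
(Y + (-9 + M))**2 = (-38 + (-9 + 50))**2 = (-38 + 41)**2 = 3**2 = 9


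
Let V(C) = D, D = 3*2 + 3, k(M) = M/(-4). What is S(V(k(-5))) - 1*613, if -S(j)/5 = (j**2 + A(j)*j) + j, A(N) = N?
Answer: -1468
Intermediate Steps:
k(M) = -M/4 (k(M) = M*(-1/4) = -M/4)
D = 9 (D = 6 + 3 = 9)
V(C) = 9
S(j) = -10*j**2 - 5*j (S(j) = -5*((j**2 + j*j) + j) = -5*((j**2 + j**2) + j) = -5*(2*j**2 + j) = -5*(j + 2*j**2) = -10*j**2 - 5*j)
S(V(k(-5))) - 1*613 = -5*9*(1 + 2*9) - 1*613 = -5*9*(1 + 18) - 613 = -5*9*19 - 613 = -855 - 613 = -1468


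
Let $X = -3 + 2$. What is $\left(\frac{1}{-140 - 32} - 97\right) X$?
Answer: $\frac{16685}{172} \approx 97.006$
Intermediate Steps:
$X = -1$
$\left(\frac{1}{-140 - 32} - 97\right) X = \left(\frac{1}{-140 - 32} - 97\right) \left(-1\right) = \left(\frac{1}{-172} - 97\right) \left(-1\right) = \left(- \frac{1}{172} - 97\right) \left(-1\right) = \left(- \frac{16685}{172}\right) \left(-1\right) = \frac{16685}{172}$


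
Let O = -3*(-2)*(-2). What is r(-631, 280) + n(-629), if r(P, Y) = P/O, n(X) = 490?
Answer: 6511/12 ≈ 542.58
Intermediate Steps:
O = -12 (O = 6*(-2) = -12)
r(P, Y) = -P/12 (r(P, Y) = P/(-12) = P*(-1/12) = -P/12)
r(-631, 280) + n(-629) = -1/12*(-631) + 490 = 631/12 + 490 = 6511/12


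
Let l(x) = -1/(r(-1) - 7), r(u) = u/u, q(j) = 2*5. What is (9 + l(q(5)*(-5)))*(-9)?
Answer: -165/2 ≈ -82.500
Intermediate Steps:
q(j) = 10
r(u) = 1
l(x) = ⅙ (l(x) = -1/(1 - 7) = -1/(-6) = -1*(-⅙) = ⅙)
(9 + l(q(5)*(-5)))*(-9) = (9 + ⅙)*(-9) = (55/6)*(-9) = -165/2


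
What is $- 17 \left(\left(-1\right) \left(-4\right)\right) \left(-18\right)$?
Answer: $1224$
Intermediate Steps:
$- 17 \left(\left(-1\right) \left(-4\right)\right) \left(-18\right) = \left(-17\right) 4 \left(-18\right) = \left(-68\right) \left(-18\right) = 1224$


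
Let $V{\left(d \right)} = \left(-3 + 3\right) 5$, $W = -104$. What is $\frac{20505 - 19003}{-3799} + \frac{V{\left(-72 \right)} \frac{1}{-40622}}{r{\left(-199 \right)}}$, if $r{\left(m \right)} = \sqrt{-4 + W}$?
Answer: $- \frac{1502}{3799} \approx -0.39537$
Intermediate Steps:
$V{\left(d \right)} = 0$ ($V{\left(d \right)} = 0 \cdot 5 = 0$)
$r{\left(m \right)} = 6 i \sqrt{3}$ ($r{\left(m \right)} = \sqrt{-4 - 104} = \sqrt{-108} = 6 i \sqrt{3}$)
$\frac{20505 - 19003}{-3799} + \frac{V{\left(-72 \right)} \frac{1}{-40622}}{r{\left(-199 \right)}} = \frac{20505 - 19003}{-3799} + \frac{0 \frac{1}{-40622}}{6 i \sqrt{3}} = 1502 \left(- \frac{1}{3799}\right) + 0 \left(- \frac{1}{40622}\right) \left(- \frac{i \sqrt{3}}{18}\right) = - \frac{1502}{3799} + 0 \left(- \frac{i \sqrt{3}}{18}\right) = - \frac{1502}{3799} + 0 = - \frac{1502}{3799}$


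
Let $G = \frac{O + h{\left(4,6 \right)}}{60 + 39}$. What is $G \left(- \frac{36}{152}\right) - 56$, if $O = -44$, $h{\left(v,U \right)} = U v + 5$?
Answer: $- \frac{23393}{418} \approx -55.964$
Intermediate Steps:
$h{\left(v,U \right)} = 5 + U v$
$G = - \frac{5}{33}$ ($G = \frac{-44 + \left(5 + 6 \cdot 4\right)}{60 + 39} = \frac{-44 + \left(5 + 24\right)}{99} = \left(-44 + 29\right) \frac{1}{99} = \left(-15\right) \frac{1}{99} = - \frac{5}{33} \approx -0.15152$)
$G \left(- \frac{36}{152}\right) - 56 = - \frac{5 \left(- \frac{36}{152}\right)}{33} - 56 = - \frac{5 \left(\left(-36\right) \frac{1}{152}\right)}{33} - 56 = \left(- \frac{5}{33}\right) \left(- \frac{9}{38}\right) - 56 = \frac{15}{418} - 56 = - \frac{23393}{418}$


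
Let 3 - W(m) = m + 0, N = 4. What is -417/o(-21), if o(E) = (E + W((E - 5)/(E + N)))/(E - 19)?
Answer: -70890/83 ≈ -854.10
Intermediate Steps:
W(m) = 3 - m (W(m) = 3 - (m + 0) = 3 - m)
o(E) = (3 + E - (-5 + E)/(4 + E))/(-19 + E) (o(E) = (E + (3 - (E - 5)/(E + 4)))/(E - 19) = (E + (3 - (-5 + E)/(4 + E)))/(-19 + E) = (3 + E - (-5 + E)/(4 + E))/(-19 + E))
-417/o(-21) = -417*(-19 - 21)*(4 - 21)/(5 - 1*(-21) + (3 - 21)*(4 - 21)) = -417*680/(5 + 21 - 18*(-17)) = -417*680/(5 + 21 + 306) = -417/((-1/40*(-1/17)*332)) = -417/83/170 = -417*170/83 = -70890/83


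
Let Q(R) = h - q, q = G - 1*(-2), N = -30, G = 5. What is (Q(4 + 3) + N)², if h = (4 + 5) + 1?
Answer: 729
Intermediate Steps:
h = 10 (h = 9 + 1 = 10)
q = 7 (q = 5 - 1*(-2) = 5 + 2 = 7)
Q(R) = 3 (Q(R) = 10 - 1*7 = 10 - 7 = 3)
(Q(4 + 3) + N)² = (3 - 30)² = (-27)² = 729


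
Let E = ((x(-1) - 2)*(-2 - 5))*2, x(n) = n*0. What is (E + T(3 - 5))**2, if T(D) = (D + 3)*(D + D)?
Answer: 576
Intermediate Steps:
x(n) = 0
E = 28 (E = ((0 - 2)*(-2 - 5))*2 = -2*(-7)*2 = 14*2 = 28)
T(D) = 2*D*(3 + D) (T(D) = (3 + D)*(2*D) = 2*D*(3 + D))
(E + T(3 - 5))**2 = (28 + 2*(3 - 5)*(3 + (3 - 5)))**2 = (28 + 2*(-2)*(3 - 2))**2 = (28 + 2*(-2)*1)**2 = (28 - 4)**2 = 24**2 = 576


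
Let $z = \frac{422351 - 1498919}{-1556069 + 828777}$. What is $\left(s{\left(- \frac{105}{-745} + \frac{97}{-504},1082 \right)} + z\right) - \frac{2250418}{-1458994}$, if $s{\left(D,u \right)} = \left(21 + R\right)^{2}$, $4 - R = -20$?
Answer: $\frac{268995576545356}{132639333031} \approx 2028.0$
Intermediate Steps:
$R = 24$ ($R = 4 - -20 = 4 + 20 = 24$)
$s{\left(D,u \right)} = 2025$ ($s{\left(D,u \right)} = \left(21 + 24\right)^{2} = 45^{2} = 2025$)
$z = \frac{269142}{181823}$ ($z = - \frac{1076568}{-727292} = \left(-1076568\right) \left(- \frac{1}{727292}\right) = \frac{269142}{181823} \approx 1.4802$)
$\left(s{\left(- \frac{105}{-745} + \frac{97}{-504},1082 \right)} + z\right) - \frac{2250418}{-1458994} = \left(2025 + \frac{269142}{181823}\right) - \frac{2250418}{-1458994} = \frac{368460717}{181823} - - \frac{1125209}{729497} = \frac{368460717}{181823} + \frac{1125209}{729497} = \frac{268995576545356}{132639333031}$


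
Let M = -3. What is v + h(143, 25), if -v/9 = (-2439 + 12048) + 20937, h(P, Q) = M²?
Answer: -274905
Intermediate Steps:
h(P, Q) = 9 (h(P, Q) = (-3)² = 9)
v = -274914 (v = -9*((-2439 + 12048) + 20937) = -9*(9609 + 20937) = -9*30546 = -274914)
v + h(143, 25) = -274914 + 9 = -274905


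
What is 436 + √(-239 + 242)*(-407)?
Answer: 436 - 407*√3 ≈ -268.94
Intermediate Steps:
436 + √(-239 + 242)*(-407) = 436 + √3*(-407) = 436 - 407*√3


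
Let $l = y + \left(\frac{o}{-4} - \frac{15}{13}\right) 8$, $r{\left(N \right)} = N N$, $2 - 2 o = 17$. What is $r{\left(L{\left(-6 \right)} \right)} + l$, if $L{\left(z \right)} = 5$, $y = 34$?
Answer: $\frac{842}{13} \approx 64.769$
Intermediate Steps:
$o = - \frac{15}{2}$ ($o = 1 - \frac{17}{2} = - \frac{15}{2} \approx -7.5$)
$r{\left(N \right)} = N^{2}$
$l = \frac{517}{13}$ ($l = 34 + \left(- \frac{15}{2 \left(-4\right)} - \frac{15}{13}\right) 8 = 34 + \left(\left(- \frac{15}{2}\right) \left(- \frac{1}{4}\right) - \frac{15}{13}\right) 8 = 34 + \left(\frac{15}{8} - \frac{15}{13}\right) 8 = 34 + \frac{75}{104} \cdot 8 = 34 + \frac{75}{13} = \frac{517}{13} \approx 39.769$)
$r{\left(L{\left(-6 \right)} \right)} + l = 5^{2} + \frac{517}{13} = 25 + \frac{517}{13} = \frac{842}{13}$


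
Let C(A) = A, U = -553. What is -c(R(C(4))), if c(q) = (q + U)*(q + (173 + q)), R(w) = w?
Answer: 99369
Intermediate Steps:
c(q) = (-553 + q)*(173 + 2*q) (c(q) = (q - 553)*(q + (173 + q)) = (-553 + q)*(173 + 2*q))
-c(R(C(4))) = -(-95669 - 933*4 + 2*4²) = -(-95669 - 3732 + 2*16) = -(-95669 - 3732 + 32) = -1*(-99369) = 99369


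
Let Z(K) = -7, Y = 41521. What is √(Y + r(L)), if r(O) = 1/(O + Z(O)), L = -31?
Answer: √59956286/38 ≈ 203.77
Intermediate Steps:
r(O) = 1/(-7 + O) (r(O) = 1/(O - 7) = 1/(-7 + O))
√(Y + r(L)) = √(41521 + 1/(-7 - 31)) = √(41521 + 1/(-38)) = √(41521 - 1/38) = √(1577797/38) = √59956286/38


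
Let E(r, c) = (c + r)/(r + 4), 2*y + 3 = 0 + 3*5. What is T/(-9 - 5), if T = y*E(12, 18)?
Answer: -45/56 ≈ -0.80357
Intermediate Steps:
y = 6 (y = -3/2 + (0 + 3*5)/2 = -3/2 + (0 + 15)/2 = -3/2 + (1/2)*15 = -3/2 + 15/2 = 6)
E(r, c) = (c + r)/(4 + r)
T = 45/4 (T = 6*((18 + 12)/(4 + 12)) = 6*(30/16) = 6*((1/16)*30) = 6*(15/8) = 45/4 ≈ 11.250)
T/(-9 - 5) = 45/(4*(-9 - 5)) = (45/4)/(-14) = (45/4)*(-1/14) = -45/56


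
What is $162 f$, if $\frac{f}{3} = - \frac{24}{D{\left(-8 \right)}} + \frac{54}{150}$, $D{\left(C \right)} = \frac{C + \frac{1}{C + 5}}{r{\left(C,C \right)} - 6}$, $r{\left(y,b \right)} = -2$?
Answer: $- \frac{275562}{25} \approx -11022.0$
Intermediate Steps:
$D{\left(C \right)} = - \frac{C}{8} - \frac{1}{8 \left(5 + C\right)}$ ($D{\left(C \right)} = \frac{C + \frac{1}{C + 5}}{-2 - 6} = \frac{C + \frac{1}{5 + C}}{-8} = \left(C + \frac{1}{5 + C}\right) \left(- \frac{1}{8}\right) = - \frac{C}{8} - \frac{1}{8 \left(5 + C\right)}$)
$f = - \frac{1701}{25}$ ($f = 3 \left(- \frac{24}{\frac{1}{8} \frac{1}{5 - 8} \left(-1 - \left(-8\right)^{2} - -40\right)} + \frac{54}{150}\right) = 3 \left(- \frac{24}{\frac{1}{8} \frac{1}{-3} \left(-1 - 64 + 40\right)} + 54 \cdot \frac{1}{150}\right) = 3 \left(- \frac{24}{\frac{1}{8} \left(- \frac{1}{3}\right) \left(-1 - 64 + 40\right)} + \frac{9}{25}\right) = 3 \left(- \frac{24}{\frac{1}{8} \left(- \frac{1}{3}\right) \left(-25\right)} + \frac{9}{25}\right) = 3 \left(- \frac{24}{\frac{25}{24}} + \frac{9}{25}\right) = 3 \left(\left(-24\right) \frac{24}{25} + \frac{9}{25}\right) = 3 \left(- \frac{576}{25} + \frac{9}{25}\right) = 3 \left(- \frac{567}{25}\right) = - \frac{1701}{25} \approx -68.04$)
$162 f = 162 \left(- \frac{1701}{25}\right) = - \frac{275562}{25}$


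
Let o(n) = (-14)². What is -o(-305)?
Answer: -196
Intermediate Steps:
o(n) = 196
-o(-305) = -1*196 = -196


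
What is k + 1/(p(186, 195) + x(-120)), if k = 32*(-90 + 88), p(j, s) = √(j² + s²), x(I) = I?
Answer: -1242008/19407 + √8069/19407 ≈ -63.993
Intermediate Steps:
k = -64 (k = 32*(-2) = -64)
k + 1/(p(186, 195) + x(-120)) = -64 + 1/(√(186² + 195²) - 120) = -64 + 1/(√(34596 + 38025) - 120) = -64 + 1/(√72621 - 120) = -64 + 1/(3*√8069 - 120) = -64 + 1/(-120 + 3*√8069)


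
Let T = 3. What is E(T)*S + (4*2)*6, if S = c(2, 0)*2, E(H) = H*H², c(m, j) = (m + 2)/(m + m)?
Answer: 102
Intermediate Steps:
c(m, j) = (2 + m)/(2*m) (c(m, j) = (2 + m)/((2*m)) = (2 + m)*(1/(2*m)) = (2 + m)/(2*m))
E(H) = H³
S = 2 (S = ((½)*(2 + 2)/2)*2 = ((½)*(½)*4)*2 = 1*2 = 2)
E(T)*S + (4*2)*6 = 3³*2 + (4*2)*6 = 27*2 + 8*6 = 54 + 48 = 102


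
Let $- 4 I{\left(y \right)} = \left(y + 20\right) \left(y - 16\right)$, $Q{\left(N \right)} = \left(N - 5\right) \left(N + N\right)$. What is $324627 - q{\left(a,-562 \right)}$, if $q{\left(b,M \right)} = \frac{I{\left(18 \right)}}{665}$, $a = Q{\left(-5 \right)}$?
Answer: $\frac{11361946}{35} \approx 3.2463 \cdot 10^{5}$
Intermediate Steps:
$Q{\left(N \right)} = 2 N \left(-5 + N\right)$ ($Q{\left(N \right)} = \left(-5 + N\right) 2 N = 2 N \left(-5 + N\right)$)
$I{\left(y \right)} = - \frac{\left(-16 + y\right) \left(20 + y\right)}{4}$ ($I{\left(y \right)} = - \frac{\left(y + 20\right) \left(y - 16\right)}{4} = - \frac{\left(20 + y\right) \left(-16 + y\right)}{4} = - \frac{\left(-16 + y\right) \left(20 + y\right)}{4}$)
$a = 100$ ($a = 2 \left(-5\right) \left(-5 - 5\right) = 2 \left(-5\right) \left(-10\right) = 100$)
$q{\left(b,M \right)} = - \frac{1}{35}$ ($q{\left(b,M \right)} = \frac{80 - 18 - \frac{18^{2}}{4}}{665} = \left(80 - 18 - 81\right) \frac{1}{665} = \left(-19\right) \frac{1}{665} = - \frac{1}{35}$)
$324627 - q{\left(a,-562 \right)} = 324627 - - \frac{1}{35} = 324627 + \frac{1}{35} = \frac{11361946}{35}$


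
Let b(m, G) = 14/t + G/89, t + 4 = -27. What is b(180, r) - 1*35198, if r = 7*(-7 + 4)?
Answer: -97113179/2759 ≈ -35199.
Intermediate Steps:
t = -31 (t = -4 - 27 = -31)
r = -21 (r = 7*(-3) = -21)
b(m, G) = -14/31 + G/89 (b(m, G) = 14/(-31) + G/89 = 14*(-1/31) + G*(1/89) = -14/31 + G/89)
b(180, r) - 1*35198 = (-14/31 + (1/89)*(-21)) - 1*35198 = (-14/31 - 21/89) - 35198 = -1897/2759 - 35198 = -97113179/2759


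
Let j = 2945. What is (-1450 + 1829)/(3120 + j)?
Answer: 379/6065 ≈ 0.062490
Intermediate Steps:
(-1450 + 1829)/(3120 + j) = (-1450 + 1829)/(3120 + 2945) = 379/6065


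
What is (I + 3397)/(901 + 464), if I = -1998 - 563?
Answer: 836/1365 ≈ 0.61245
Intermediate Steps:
I = -2561
(I + 3397)/(901 + 464) = (-2561 + 3397)/(901 + 464) = 836/1365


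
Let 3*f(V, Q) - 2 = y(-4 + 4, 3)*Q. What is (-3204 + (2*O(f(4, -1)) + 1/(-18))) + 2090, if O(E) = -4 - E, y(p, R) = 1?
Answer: -20209/18 ≈ -1122.7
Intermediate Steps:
f(V, Q) = 2/3 + Q/3 (f(V, Q) = 2/3 + (1*Q)/3 = 2/3 + Q/3)
(-3204 + (2*O(f(4, -1)) + 1/(-18))) + 2090 = (-3204 + (2*(-4 - (2/3 + (1/3)*(-1))) + 1/(-18))) + 2090 = (-3204 + (2*(-4 - (2/3 - 1/3)) - 1/18)) + 2090 = (-3204 + (2*(-4 - 1*1/3) - 1/18)) + 2090 = (-3204 + (2*(-4 - 1/3) - 1/18)) + 2090 = (-3204 + (2*(-13/3) - 1/18)) + 2090 = (-3204 + (-26/3 - 1/18)) + 2090 = (-3204 - 157/18) + 2090 = -57829/18 + 2090 = -20209/18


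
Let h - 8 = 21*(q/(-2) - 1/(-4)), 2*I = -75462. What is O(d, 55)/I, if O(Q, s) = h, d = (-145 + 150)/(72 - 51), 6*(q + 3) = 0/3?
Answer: -179/150924 ≈ -0.0011860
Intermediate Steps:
I = -37731 (I = (½)*(-75462) = -37731)
q = -3 (q = -3 + (0/3)/6 = -3 + (0*(⅓))/6 = -3 + (⅙)*0 = -3 + 0 = -3)
d = 5/21 ≈ 0.23810
h = 179/4 (h = 8 + 21*(-3/(-2) - 1/(-4)) = 8 + 21*(-3*(-½) - 1*(-¼)) = 8 + 21*(3/2 + ¼) = 8 + 21*(7/4) = 8 + 147/4 = 179/4 ≈ 44.750)
O(Q, s) = 179/4
O(d, 55)/I = (179/4)/(-37731) = (179/4)*(-1/37731) = -179/150924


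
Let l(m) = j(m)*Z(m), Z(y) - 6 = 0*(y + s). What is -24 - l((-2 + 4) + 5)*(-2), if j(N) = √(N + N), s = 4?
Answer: -24 + 12*√14 ≈ 20.900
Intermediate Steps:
Z(y) = 6 (Z(y) = 6 + 0*(y + 4) = 6 + 0*(4 + y) = 6 + 0 = 6)
j(N) = √2*√N (j(N) = √(2*N) = √2*√N)
l(m) = 6*√2*√m (l(m) = (√2*√m)*6 = 6*√2*√m)
-24 - l((-2 + 4) + 5)*(-2) = -24 - 6*√2*√((-2 + 4) + 5)*(-2) = -24 - 6*√2*√(2 + 5)*(-2) = -24 - 6*√2*√7*(-2) = -24 - 6*√14*(-2) = -24 - (-12)*√14 = -24 + 12*√14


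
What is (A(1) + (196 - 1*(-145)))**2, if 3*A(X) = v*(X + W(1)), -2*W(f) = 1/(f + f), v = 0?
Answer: 116281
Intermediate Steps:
W(f) = -1/(4*f) (W(f) = -1/(2*(f + f)) = -1/(2*f)/2 = -1/(4*f))
A(X) = 0 (A(X) = (0*(X - 1/4/1))/3 = (0*(X - 1/4*1))/3 = (0*(X - 1/4))/3 = (0*(-1/4 + X))/3 = (1/3)*0 = 0)
(A(1) + (196 - 1*(-145)))**2 = (0 + (196 - 1*(-145)))**2 = (0 + (196 + 145))**2 = (0 + 341)**2 = 341**2 = 116281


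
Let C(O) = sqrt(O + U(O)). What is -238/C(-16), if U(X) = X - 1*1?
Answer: 238*I*sqrt(33)/33 ≈ 41.43*I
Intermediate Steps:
U(X) = -1 + X (U(X) = X - 1 = -1 + X)
C(O) = sqrt(-1 + 2*O) (C(O) = sqrt(O + (-1 + O)) = sqrt(-1 + 2*O))
-238/C(-16) = -238/sqrt(-1 + 2*(-16)) = -238/sqrt(-1 - 32) = -238*(-I*sqrt(33)/33) = -(-238)*I*sqrt(33)/33 = 238*I*sqrt(33)/33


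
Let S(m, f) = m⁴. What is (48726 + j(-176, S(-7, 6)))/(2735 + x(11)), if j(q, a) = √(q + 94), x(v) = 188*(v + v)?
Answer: 48726/6871 + I*√82/6871 ≈ 7.0915 + 0.0013179*I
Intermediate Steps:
x(v) = 376*v (x(v) = 188*(2*v) = 376*v)
j(q, a) = √(94 + q)
(48726 + j(-176, S(-7, 6)))/(2735 + x(11)) = (48726 + √(94 - 176))/(2735 + 376*11) = (48726 + √(-82))/(2735 + 4136) = (48726 + I*√82)/6871 = (48726 + I*√82)*(1/6871) = 48726/6871 + I*√82/6871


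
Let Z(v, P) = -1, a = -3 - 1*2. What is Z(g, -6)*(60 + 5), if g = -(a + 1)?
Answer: -65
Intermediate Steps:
a = -5 (a = -3 - 2 = -5)
g = 4 (g = -(-5 + 1) = -1*(-4) = 4)
Z(g, -6)*(60 + 5) = -(60 + 5) = -1*65 = -65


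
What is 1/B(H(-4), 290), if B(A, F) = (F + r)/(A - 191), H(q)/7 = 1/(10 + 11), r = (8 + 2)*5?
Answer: -143/255 ≈ -0.56078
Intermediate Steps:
r = 50 (r = 10*5 = 50)
H(q) = 1/3 (H(q) = 7/(10 + 11) = 7/21 = 7*(1/21) = 1/3)
B(A, F) = (50 + F)/(-191 + A) (B(A, F) = (F + 50)/(A - 191) = (50 + F)/(-191 + A))
1/B(H(-4), 290) = 1/((50 + 290)/(-191 + 1/3)) = 1/(340/(-572/3)) = 1/(-3/572*340) = 1/(-255/143) = -143/255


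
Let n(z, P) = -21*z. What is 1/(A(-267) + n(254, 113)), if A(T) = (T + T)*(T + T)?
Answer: 1/279822 ≈ 3.5737e-6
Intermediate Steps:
A(T) = 4*T**2 (A(T) = (2*T)*(2*T) = 4*T**2)
1/(A(-267) + n(254, 113)) = 1/(4*(-267)**2 - 21*254) = 1/(4*71289 - 5334) = 1/(285156 - 5334) = 1/279822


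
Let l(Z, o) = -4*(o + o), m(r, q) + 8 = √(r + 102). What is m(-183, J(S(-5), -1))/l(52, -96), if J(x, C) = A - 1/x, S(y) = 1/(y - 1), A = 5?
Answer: -1/96 + 3*I/256 ≈ -0.010417 + 0.011719*I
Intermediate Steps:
S(y) = 1/(-1 + y)
J(x, C) = 5 - 1/x
m(r, q) = -8 + √(102 + r) (m(r, q) = -8 + √(r + 102) = -8 + √(102 + r))
l(Z, o) = -8*o
m(-183, J(S(-5), -1))/l(52, -96) = (-8 + √(102 - 183))/((-8*(-96))) = (-8 + √(-81))/768 = (-8 + 9*I)*(1/768) = -1/96 + 3*I/256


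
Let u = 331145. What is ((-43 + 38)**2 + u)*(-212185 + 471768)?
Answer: 85966102110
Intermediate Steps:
((-43 + 38)**2 + u)*(-212185 + 471768) = ((-43 + 38)**2 + 331145)*(-212185 + 471768) = ((-5)**2 + 331145)*259583 = (25 + 331145)*259583 = 331170*259583 = 85966102110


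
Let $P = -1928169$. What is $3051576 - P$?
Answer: $4979745$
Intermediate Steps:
$3051576 - P = 3051576 - -1928169 = 3051576 + 1928169 = 4979745$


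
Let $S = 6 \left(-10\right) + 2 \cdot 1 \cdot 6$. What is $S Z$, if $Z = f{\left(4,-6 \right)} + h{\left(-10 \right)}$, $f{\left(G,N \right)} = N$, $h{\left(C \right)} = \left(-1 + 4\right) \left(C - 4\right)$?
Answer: $2304$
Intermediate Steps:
$h{\left(C \right)} = -12 + 3 C$ ($h{\left(C \right)} = 3 \left(-4 + C\right) = -12 + 3 C$)
$S = -48$ ($S = -60 + 2 \cdot 6 = -60 + 12 = -48$)
$Z = -48$ ($Z = -6 + \left(-12 + 3 \left(-10\right)\right) = -6 - 42 = -48$)
$S Z = \left(-48\right) \left(-48\right) = 2304$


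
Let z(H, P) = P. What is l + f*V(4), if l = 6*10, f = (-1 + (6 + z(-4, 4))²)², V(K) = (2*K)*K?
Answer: 313692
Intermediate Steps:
V(K) = 2*K²
f = 9801 (f = (-1 + (6 + 4)²)² = (-1 + 10²)² = (-1 + 100)² = 99² = 9801)
l = 60
l + f*V(4) = 60 + 9801*(2*4²) = 60 + 9801*(2*16) = 60 + 9801*32 = 60 + 313632 = 313692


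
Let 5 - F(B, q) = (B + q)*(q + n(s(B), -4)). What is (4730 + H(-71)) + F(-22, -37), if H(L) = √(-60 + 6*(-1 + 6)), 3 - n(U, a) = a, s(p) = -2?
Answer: 2965 + I*√30 ≈ 2965.0 + 5.4772*I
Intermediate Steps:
n(U, a) = 3 - a
H(L) = I*√30 (H(L) = √(-60 + 6*5) = √(-60 + 30) = √(-30) = I*√30)
F(B, q) = 5 - (7 + q)*(B + q) (F(B, q) = 5 - (B + q)*(q + (3 - 1*(-4))) = 5 - (B + q)*(q + (3 + 4)) = 5 - (B + q)*(q + 7) = 5 - (B + q)*(7 + q) = 5 - (7 + q)*(B + q))
(4730 + H(-71)) + F(-22, -37) = (4730 + I*√30) + (5 - 1*(-37)² - 7*(-22) - 7*(-37) - 1*(-22)*(-37)) = (4730 + I*√30) + (5 - 1*1369 + 154 + 259 - 814) = (4730 + I*√30) + (5 - 1369 + 154 + 259 - 814) = (4730 + I*√30) - 1765 = 2965 + I*√30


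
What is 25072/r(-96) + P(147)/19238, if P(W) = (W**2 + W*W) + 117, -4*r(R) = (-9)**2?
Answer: -1925830409/1558278 ≈ -1235.9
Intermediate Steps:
r(R) = -81/4 (r(R) = -1/4*(-9)**2 = -1/4*81 = -81/4)
P(W) = 117 + 2*W**2 (P(W) = (W**2 + W**2) + 117 = 2*W**2 + 117 = 117 + 2*W**2)
25072/r(-96) + P(147)/19238 = 25072/(-81/4) + (117 + 2*147**2)/19238 = 25072*(-4/81) + (117 + 2*21609)*(1/19238) = -100288/81 + (117 + 43218)*(1/19238) = -100288/81 + 43335*(1/19238) = -100288/81 + 43335/19238 = -1925830409/1558278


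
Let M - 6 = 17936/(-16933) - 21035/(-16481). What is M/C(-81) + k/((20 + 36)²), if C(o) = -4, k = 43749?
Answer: 26268522493/2119061056 ≈ 12.396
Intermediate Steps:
M = 29407103/4730047 (M = 6 + (17936/(-16933) - 21035/(-16481)) = 6 + (17936*(-1/16933) - 21035*(-1/16481)) = 6 + (-304/287 + 21035/16481) = 6 + 1026821/4730047 = 29407103/4730047 ≈ 6.2171)
M/C(-81) + k/((20 + 36)²) = (29407103/4730047)/(-4) + 43749/((20 + 36)²) = (29407103/4730047)*(-¼) + 43749/(56²) = -29407103/18920188 + 43749/3136 = 26268522493/2119061056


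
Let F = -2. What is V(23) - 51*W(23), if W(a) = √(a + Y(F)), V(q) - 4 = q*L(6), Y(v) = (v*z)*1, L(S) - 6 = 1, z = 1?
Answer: 165 - 51*√21 ≈ -68.711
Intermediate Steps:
L(S) = 7 (L(S) = 6 + 1 = 7)
Y(v) = v (Y(v) = (v*1)*1 = v*1 = v)
V(q) = 4 + 7*q (V(q) = 4 + q*7 = 4 + 7*q)
W(a) = √(-2 + a) (W(a) = √(a - 2) = √(-2 + a))
V(23) - 51*W(23) = (4 + 7*23) - 51*√(-2 + 23) = (4 + 161) - 51*√21 = 165 - 51*√21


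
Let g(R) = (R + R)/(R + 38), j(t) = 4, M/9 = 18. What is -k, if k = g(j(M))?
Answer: -4/21 ≈ -0.19048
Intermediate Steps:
M = 162 (M = 9*18 = 162)
g(R) = 2*R/(38 + R) (g(R) = (2*R)/(38 + R) = 2*R/(38 + R))
k = 4/21 (k = 2*4/(38 + 4) = 2*4/42 = 2*4*(1/42) = 4/21 ≈ 0.19048)
-k = -1*4/21 = -4/21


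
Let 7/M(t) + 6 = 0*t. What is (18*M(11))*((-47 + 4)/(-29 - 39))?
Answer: -903/68 ≈ -13.279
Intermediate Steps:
M(t) = -7/6 (M(t) = 7/(-6 + 0*t) = 7/(-6 + 0) = 7/(-6) = 7*(-1/6) = -7/6)
(18*M(11))*((-47 + 4)/(-29 - 39)) = (18*(-7/6))*((-47 + 4)/(-29 - 39)) = -(-903)/(-68) = -(-903)*(-1)/68 = -21*43/68 = -903/68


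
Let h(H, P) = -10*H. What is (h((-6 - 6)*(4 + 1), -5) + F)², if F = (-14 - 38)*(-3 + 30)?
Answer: 646416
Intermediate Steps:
F = -1404 (F = -52*27 = -1404)
(h((-6 - 6)*(4 + 1), -5) + F)² = (-10*(-6 - 6)*(4 + 1) - 1404)² = (-(-120)*5 - 1404)² = (-10*(-60) - 1404)² = (600 - 1404)² = (-804)² = 646416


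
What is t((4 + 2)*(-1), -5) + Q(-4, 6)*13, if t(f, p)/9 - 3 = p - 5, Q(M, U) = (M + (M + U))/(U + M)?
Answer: -76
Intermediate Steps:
Q(M, U) = (U + 2*M)/(M + U)
t(f, p) = -18 + 9*p (t(f, p) = 27 + 9*(p - 5) = 27 + 9*(-5 + p) = 27 + (-45 + 9*p) = -18 + 9*p)
t((4 + 2)*(-1), -5) + Q(-4, 6)*13 = (-18 + 9*(-5)) + ((6 + 2*(-4))/(-4 + 6))*13 = (-18 - 45) + ((6 - 8)/2)*13 = -63 + ((½)*(-2))*13 = -63 - 1*13 = -63 - 13 = -76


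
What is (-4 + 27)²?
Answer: 529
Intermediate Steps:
(-4 + 27)² = 23² = 529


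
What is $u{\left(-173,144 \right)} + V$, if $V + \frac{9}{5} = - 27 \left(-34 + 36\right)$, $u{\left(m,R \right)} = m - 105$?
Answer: $- \frac{1669}{5} \approx -333.8$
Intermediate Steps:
$u{\left(m,R \right)} = -105 + m$
$V = - \frac{279}{5}$ ($V = - \frac{9}{5} - 27 \left(-34 + 36\right) = - \frac{9}{5} - 54 = - \frac{279}{5} \approx -55.8$)
$u{\left(-173,144 \right)} + V = \left(-105 - 173\right) - \frac{279}{5} = -278 - \frac{279}{5} = - \frac{1669}{5}$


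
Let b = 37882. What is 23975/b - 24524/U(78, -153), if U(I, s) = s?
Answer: 932686343/5795946 ≈ 160.92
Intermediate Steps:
23975/b - 24524/U(78, -153) = 23975/37882 - 24524/(-153) = 23975*(1/37882) - 24524*(-1/153) = 23975/37882 + 24524/153 = 932686343/5795946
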